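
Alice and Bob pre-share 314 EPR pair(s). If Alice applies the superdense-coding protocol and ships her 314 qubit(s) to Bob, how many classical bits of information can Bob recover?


Superdense coding allows 2 classical bits per shared entangled pair.
314 pair(s) -> 2 * 314 = 628 classical bits

628


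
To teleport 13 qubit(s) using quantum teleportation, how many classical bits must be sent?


Quantum teleportation requires 2 classical bits per qubit teleported.
13 qubit(s) -> 2 * 13 = 26 classical bits

26


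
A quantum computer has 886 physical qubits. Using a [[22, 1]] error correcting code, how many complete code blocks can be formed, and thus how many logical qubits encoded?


Each code block uses 22 physical qubits for 1 logical qubit(s).
Number of complete blocks = floor(886 / 22) = 40
Logical qubits = 40 * 1
= 40

40


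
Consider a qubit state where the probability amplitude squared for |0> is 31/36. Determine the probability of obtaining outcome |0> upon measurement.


|alpha|^2 = 31/36 = 0.8611
|beta|^2 = 1 - 31/36 = 5/36 = 0.1389
P(|0>) = |alpha|^2 = 0.8611

0.8611


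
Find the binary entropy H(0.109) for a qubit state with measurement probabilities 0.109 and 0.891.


S = -p*log2(p) - (1-p)*log2(1-p)
p = 0.1090, 1-p = 0.8910
= -0.1090 * log2(0.1090) - 0.8910 * log2(0.8910)
= -(-0.3485) - (-0.1484)
= 0.4969

0.4969


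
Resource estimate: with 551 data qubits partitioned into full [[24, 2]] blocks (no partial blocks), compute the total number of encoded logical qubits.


Each code block uses 24 physical qubits for 2 logical qubit(s).
Number of complete blocks = floor(551 / 24) = 22
Logical qubits = 22 * 2
= 44

44


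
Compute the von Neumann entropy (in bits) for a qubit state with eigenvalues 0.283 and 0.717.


S = -p*log2(p) - (1-p)*log2(1-p)
p = 0.2830, 1-p = 0.7170
= -0.2830 * log2(0.2830) - 0.7170 * log2(0.7170)
= -(-0.5154) - (-0.3441)
= 0.8595

0.8595


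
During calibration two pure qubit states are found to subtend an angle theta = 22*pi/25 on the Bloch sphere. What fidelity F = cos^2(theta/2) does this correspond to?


For states separated by angle theta on Bloch sphere:
F = cos^2(theta/2)
theta = 22*pi/25 = 2.7646
theta/2 = 1.3823
cos(theta/2) = 0.1874
F = 0.0351

0.0351


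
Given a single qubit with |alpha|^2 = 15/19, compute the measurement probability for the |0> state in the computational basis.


|alpha|^2 = 15/19 = 0.7895
|beta|^2 = 1 - 15/19 = 4/19 = 0.2105
P(|0>) = |alpha|^2 = 0.7895

0.7895


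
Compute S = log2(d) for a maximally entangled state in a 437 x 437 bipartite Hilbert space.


For a maximally entangled state in d x d:
S = log2(d) = log2(437)
= 8.7715

8.7715


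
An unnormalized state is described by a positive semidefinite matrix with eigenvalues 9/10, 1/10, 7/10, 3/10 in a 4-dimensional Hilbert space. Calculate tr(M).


tr(M) = sum of eigenvalues
= 9/10 + 1/10 + 7/10 + 3/10
= 20/10
= 2.0000

2.0000


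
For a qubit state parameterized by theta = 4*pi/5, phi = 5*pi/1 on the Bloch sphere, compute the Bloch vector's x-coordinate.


theta = 2.5133, phi = 15.7080
r_x = sin(theta)*cos(phi) = 0.5878 * -1.0000
r_x = -0.5878

-0.5878


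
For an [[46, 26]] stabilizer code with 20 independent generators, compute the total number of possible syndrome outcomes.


Each stabilizer generator gives a binary (+1 or -1) measurement outcome.
With 20 independent generators:
Total syndromes = 2^20
= 1048576

1048576


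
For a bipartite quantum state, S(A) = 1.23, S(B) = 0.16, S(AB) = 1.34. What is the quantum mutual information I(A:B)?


I(A:B) = S(A) + S(B) - S(AB)
= 1.23 + 0.16 - 1.34
= 0.0500

0.0500


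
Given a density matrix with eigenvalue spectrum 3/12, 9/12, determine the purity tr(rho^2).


tr(rho^2) = sum of eigenvalues squared
= (3/12)^2 + (9/12)^2
= (9 + 81) / 144
= 90/144
= 0.6250

0.6250


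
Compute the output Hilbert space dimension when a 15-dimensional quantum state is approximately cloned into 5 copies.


Output space = H^(tensor 5) where dim(H) = 15
dim = 15^5
= 225 (after 2 factors)
= 3375 (after 3 factors)
= 50625 (after 4 factors)
= 759375 (after 5 factors)
= 759375

759375


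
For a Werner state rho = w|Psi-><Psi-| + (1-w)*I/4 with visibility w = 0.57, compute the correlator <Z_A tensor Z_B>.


|Psi-> = (|01> - |10>)/sqrt(2)
For the pure Bell state, <Z_A Z_B> = -1 (Bell-state Pauli correlator).
The maximally-mixed part I/4 has tr(I/4 * P tensor P) = 0 for any traceless Pauli P.
So <Z_A Z_B>_rho = w * (-1) + (1 - w) * 0
= 0.57 * (-1)
= -0.5700

-0.5700


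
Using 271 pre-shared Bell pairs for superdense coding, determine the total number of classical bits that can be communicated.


Superdense coding allows 2 classical bits per shared entangled pair.
271 pair(s) -> 2 * 271 = 542 classical bits

542


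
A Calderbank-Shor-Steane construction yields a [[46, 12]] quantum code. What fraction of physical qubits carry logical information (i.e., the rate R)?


Code rate R = k/n
= 12/46
= 0.2609

0.2609


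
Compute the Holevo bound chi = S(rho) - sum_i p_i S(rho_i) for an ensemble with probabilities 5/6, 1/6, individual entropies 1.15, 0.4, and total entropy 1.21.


chi = S(rho) - sum_i p_i * S(rho_i)
Weighted entropy = 5/6 * 1.15 + 1/6 * 0.4
= 1.0250
chi = 1.21 - 1.0250
= 0.1850

0.1850


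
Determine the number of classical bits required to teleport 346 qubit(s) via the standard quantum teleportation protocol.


Quantum teleportation requires 2 classical bits per qubit teleported.
346 qubit(s) -> 2 * 346 = 692 classical bits

692


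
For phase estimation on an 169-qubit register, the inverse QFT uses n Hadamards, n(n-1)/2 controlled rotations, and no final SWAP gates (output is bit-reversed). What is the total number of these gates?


Hadamard gates: 169
Controlled rotations: n*(n-1)/2 = 169*168/2 = 14196
SWAP gates: 0 (omitted)
Total = 169 + 14196
= 14365

14365


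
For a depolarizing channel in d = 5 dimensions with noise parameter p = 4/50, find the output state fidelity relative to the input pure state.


F = (1-p) + p/d
= (1 - 0.0800) + 0.0800/5
= 0.9200 + 0.0160
= 0.9360

0.9360


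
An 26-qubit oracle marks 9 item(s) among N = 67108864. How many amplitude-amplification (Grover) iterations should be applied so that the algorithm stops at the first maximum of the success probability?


After j Grover iterations the success probability is P(j) = sin^2((2j+1)*theta), where sin(theta) = sqrt(k/N).
N = 2^26 = 67108864, k = 9
sin(theta) = sqrt(k/N) = 0.0003662109375
theta = arcsin(sqrt(k/N)) = 0.0003662109457 rad
P(j) reaches its first maximum when (2j+1)*theta is as close as possible to pi/2, i.e. j = round(pi/(4*theta) - 1/2).
pi/(4*theta) - 1/2 = 2144.1605
(For comparison, the common estimate pi/4 * sqrt(N/k) = 2144.6606; the exact maximiser is used here.)
Optimal iterations = 2144

2144


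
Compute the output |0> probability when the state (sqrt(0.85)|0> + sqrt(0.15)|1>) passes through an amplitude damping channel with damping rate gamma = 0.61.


For amplitude damping with parameter gamma on state sqrt(a)|0> + sqrt(b)|1>:
alpha^2 = 0.85, beta^2 = 0.15
P(|0>) = alpha^2 + gamma * beta^2
= 0.85 + 0.61 * 0.15
= 0.85 + 0.0915
= 0.9415

0.9415


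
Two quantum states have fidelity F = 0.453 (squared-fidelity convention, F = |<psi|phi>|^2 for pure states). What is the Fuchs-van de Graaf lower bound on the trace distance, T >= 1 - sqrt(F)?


Fuchs-van de Graaf (squared-fidelity convention): 1 - sqrt(F) <= T <= sqrt(1 - F).
Lower bound: T >= 1 - sqrt(F)
sqrt(F) = sqrt(0.453) = 0.6731
T >= 1 - 0.6731
T >= 0.3269

0.3269


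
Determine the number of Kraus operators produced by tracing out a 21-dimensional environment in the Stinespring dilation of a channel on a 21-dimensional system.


Tracing out the environment in an orthonormal basis {|i>_E} gives Kraus operators K_i = <i|_E U |0>_E.
Number of Kraus operators = dim(H_env) = d_env
= 21

21


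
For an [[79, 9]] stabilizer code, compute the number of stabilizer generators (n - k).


For an [[n,k]] stabilizer code:
Number of stabilizer generators = n - k
= 79 - 9
= 70

70


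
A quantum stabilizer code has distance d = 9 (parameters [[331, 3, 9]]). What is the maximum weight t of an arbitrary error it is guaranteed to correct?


Code parameters: [[331, 3, 9]], distance d = 9.
Number of correctable errors = floor((d-1)/2)
= floor((9 - 1)/2)
= floor(8/2)
= 4

4


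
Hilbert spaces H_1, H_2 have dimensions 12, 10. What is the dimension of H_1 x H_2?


dim(H_1 x H_2) = 12 * 10
= 120

120


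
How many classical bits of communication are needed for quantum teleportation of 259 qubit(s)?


Quantum teleportation requires 2 classical bits per qubit teleported.
259 qubit(s) -> 2 * 259 = 518 classical bits

518


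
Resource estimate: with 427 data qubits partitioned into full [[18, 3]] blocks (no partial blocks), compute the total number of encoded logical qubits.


Each code block uses 18 physical qubits for 3 logical qubit(s).
Number of complete blocks = floor(427 / 18) = 23
Logical qubits = 23 * 3
= 69

69


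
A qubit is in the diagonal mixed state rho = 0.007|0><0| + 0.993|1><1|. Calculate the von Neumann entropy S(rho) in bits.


S = -p*log2(p) - (1-p)*log2(1-p)
p = 0.0070, 1-p = 0.9930
= -0.0070 * log2(0.0070) - 0.9930 * log2(0.9930)
= -(-0.0501) - (-0.0101)
= 0.0602

0.0602


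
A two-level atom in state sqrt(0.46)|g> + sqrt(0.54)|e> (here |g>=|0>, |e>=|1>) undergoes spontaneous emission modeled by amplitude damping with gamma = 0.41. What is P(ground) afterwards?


For amplitude damping with parameter gamma on state sqrt(a)|0> + sqrt(b)|1>:
alpha^2 = 0.46, beta^2 = 0.54
P(|0>) = alpha^2 + gamma * beta^2
= 0.46 + 0.41 * 0.54
= 0.46 + 0.2214
= 0.6814

0.6814


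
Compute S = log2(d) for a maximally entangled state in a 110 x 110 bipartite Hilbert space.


For a maximally entangled state in d x d:
S = log2(d) = log2(110)
= 6.7814

6.7814


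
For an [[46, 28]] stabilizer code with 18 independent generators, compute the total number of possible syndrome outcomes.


Each stabilizer generator gives a binary (+1 or -1) measurement outcome.
With 18 independent generators:
Total syndromes = 2^18
= 262144

262144


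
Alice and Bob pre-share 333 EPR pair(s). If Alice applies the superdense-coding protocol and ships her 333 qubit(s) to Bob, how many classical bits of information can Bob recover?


Superdense coding allows 2 classical bits per shared entangled pair.
333 pair(s) -> 2 * 333 = 666 classical bits

666


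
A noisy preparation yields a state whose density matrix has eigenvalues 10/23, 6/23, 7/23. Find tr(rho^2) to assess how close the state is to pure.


tr(rho^2) = sum of eigenvalues squared
= (10/23)^2 + (6/23)^2 + (7/23)^2
= (100 + 36 + 49) / 529
= 185/529
= 0.3497

0.3497


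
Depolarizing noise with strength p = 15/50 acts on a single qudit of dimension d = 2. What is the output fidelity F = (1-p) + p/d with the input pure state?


F = (1-p) + p/d
= (1 - 0.3000) + 0.3000/2
= 0.7000 + 0.1500
= 0.8500

0.8500


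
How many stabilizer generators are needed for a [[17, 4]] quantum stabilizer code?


For an [[n,k]] stabilizer code:
Number of stabilizer generators = n - k
= 17 - 4
= 13

13


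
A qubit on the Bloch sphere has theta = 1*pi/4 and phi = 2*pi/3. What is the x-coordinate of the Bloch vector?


theta = 0.7854, phi = 2.0944
r_x = sin(theta)*cos(phi) = 0.7071 * -0.5000
r_x = -0.3536

-0.3536


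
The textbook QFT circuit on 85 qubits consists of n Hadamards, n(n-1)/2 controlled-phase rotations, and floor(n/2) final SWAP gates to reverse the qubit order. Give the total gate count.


Hadamard gates: 85
Controlled rotations: n*(n-1)/2 = 85*84/2 = 3570
SWAP gates: floor(n/2) = floor(85/2) = 42
Total = 85 + 3570 + 42
= 3697

3697


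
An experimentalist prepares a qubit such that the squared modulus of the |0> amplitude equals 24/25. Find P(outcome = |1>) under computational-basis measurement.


|alpha|^2 = 24/25 = 0.9600
|beta|^2 = 1 - 24/25 = 1/25 = 0.0400
P(|1>) = |beta|^2 = 0.0400

0.0400


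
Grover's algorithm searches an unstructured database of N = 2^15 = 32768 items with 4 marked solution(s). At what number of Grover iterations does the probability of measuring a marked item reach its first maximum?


After j Grover iterations the success probability is P(j) = sin^2((2j+1)*theta), where sin(theta) = sqrt(k/N).
N = 2^15 = 32768, k = 4
sin(theta) = sqrt(k/N) = 0.01104854346
theta = arcsin(sqrt(k/N)) = 0.01104876825 rad
P(j) reaches its first maximum when (2j+1)*theta is as close as possible to pi/2, i.e. j = round(pi/(4*theta) - 1/2).
pi/(4*theta) - 1/2 = 70.5847
(For comparison, the common estimate pi/4 * sqrt(N/k) = 71.0861; the exact maximiser is used here.)
Optimal iterations = 71

71


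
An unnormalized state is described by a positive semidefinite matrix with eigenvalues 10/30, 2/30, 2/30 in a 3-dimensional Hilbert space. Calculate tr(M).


tr(M) = sum of eigenvalues
= 10/30 + 2/30 + 2/30
= 14/30
= 0.4667

0.4667


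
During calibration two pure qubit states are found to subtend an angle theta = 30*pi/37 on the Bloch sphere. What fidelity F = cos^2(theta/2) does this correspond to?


For states separated by angle theta on Bloch sphere:
F = cos^2(theta/2)
theta = 30*pi/37 = 2.5472
theta/2 = 1.2736
cos(theta/2) = 0.2928
F = 0.0857

0.0857


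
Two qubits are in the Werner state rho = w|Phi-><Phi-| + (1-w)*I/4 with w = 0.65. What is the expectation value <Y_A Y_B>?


|Phi-> = (|00> - |11>)/sqrt(2)
For the pure Bell state, <Y_A Y_B> = +1 (Bell-state Pauli correlator).
The maximally-mixed part I/4 has tr(I/4 * P tensor P) = 0 for any traceless Pauli P.
So <Y_A Y_B>_rho = w * (+1) + (1 - w) * 0
= 0.65 * (+1)
= 0.6500

0.6500


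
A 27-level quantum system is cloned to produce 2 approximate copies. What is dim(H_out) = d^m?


Output space = H^(tensor 2) where dim(H) = 27
dim = 27^2
= 729

729


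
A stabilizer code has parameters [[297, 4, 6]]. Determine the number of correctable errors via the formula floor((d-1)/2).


Code parameters: [[297, 4, 6]], distance d = 6.
Number of correctable errors = floor((d-1)/2)
= floor((6 - 1)/2)
= floor(5/2)
= 2

2


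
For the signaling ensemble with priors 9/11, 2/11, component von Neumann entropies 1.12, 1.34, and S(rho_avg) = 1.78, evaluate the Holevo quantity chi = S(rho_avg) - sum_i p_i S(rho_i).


chi = S(rho) - sum_i p_i * S(rho_i)
Weighted entropy = 9/11 * 1.12 + 2/11 * 1.34
= 1.1600
chi = 1.78 - 1.1600
= 0.6200

0.6200


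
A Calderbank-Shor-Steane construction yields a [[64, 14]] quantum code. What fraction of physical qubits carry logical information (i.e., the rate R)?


Code rate R = k/n
= 14/64
= 0.2188

0.2188


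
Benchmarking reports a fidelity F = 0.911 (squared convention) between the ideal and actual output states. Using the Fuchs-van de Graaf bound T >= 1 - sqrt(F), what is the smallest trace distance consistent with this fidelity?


Fuchs-van de Graaf (squared-fidelity convention): 1 - sqrt(F) <= T <= sqrt(1 - F).
Lower bound: T >= 1 - sqrt(F)
sqrt(F) = sqrt(0.911) = 0.9545
T >= 1 - 0.9545
T >= 0.0455

0.0455


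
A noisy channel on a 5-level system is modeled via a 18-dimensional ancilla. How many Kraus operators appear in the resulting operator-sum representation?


Tracing out the environment in an orthonormal basis {|i>_E} gives Kraus operators K_i = <i|_E U |0>_E.
Number of Kraus operators = dim(H_env) = d_env
= 18

18


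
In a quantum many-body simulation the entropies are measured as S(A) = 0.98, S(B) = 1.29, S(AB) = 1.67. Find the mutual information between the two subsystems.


I(A:B) = S(A) + S(B) - S(AB)
= 0.98 + 1.29 - 1.67
= 0.6000

0.6000


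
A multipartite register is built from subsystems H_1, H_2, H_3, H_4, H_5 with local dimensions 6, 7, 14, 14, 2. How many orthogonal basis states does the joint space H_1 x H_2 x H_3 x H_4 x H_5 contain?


dim(H_1 x H_2 x H_3 x H_4 x H_5) = 6 * 7 * 14 * 14 * 2
= 42 * 14 * 14 * 2
= 588 * 14 * 2
= 8232 * 2
= 16464

16464


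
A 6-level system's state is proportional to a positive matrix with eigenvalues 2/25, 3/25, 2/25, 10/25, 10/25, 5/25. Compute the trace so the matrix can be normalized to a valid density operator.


tr(M) = sum of eigenvalues
= 2/25 + 3/25 + 2/25 + 10/25 + 10/25 + 5/25
= 32/25
= 1.2800

1.2800


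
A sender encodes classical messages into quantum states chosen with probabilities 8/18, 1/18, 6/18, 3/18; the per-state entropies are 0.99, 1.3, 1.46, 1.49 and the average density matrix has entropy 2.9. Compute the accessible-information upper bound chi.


chi = S(rho) - sum_i p_i * S(rho_i)
Weighted entropy = 8/18 * 0.99 + 1/18 * 1.3 + 6/18 * 1.46 + 3/18 * 1.49
= 1.2472
chi = 2.9 - 1.2472
= 1.6528

1.6528


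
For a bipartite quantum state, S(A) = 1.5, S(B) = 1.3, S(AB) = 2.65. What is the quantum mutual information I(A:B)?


I(A:B) = S(A) + S(B) - S(AB)
= 1.5 + 1.3 - 2.65
= 0.1500

0.1500


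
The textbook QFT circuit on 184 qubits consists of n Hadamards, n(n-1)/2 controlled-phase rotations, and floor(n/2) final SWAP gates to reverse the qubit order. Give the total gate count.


Hadamard gates: 184
Controlled rotations: n*(n-1)/2 = 184*183/2 = 16836
SWAP gates: floor(n/2) = floor(184/2) = 92
Total = 184 + 16836 + 92
= 17112

17112


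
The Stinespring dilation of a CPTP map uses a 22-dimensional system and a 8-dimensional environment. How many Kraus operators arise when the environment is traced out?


Tracing out the environment in an orthonormal basis {|i>_E} gives Kraus operators K_i = <i|_E U |0>_E.
Number of Kraus operators = dim(H_env) = d_env
= 8

8


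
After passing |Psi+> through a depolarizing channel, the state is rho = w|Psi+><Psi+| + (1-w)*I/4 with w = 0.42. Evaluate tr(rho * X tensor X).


|Psi+> = (|01> + |10>)/sqrt(2)
For the pure Bell state, <X_A X_B> = +1 (Bell-state Pauli correlator).
The maximally-mixed part I/4 has tr(I/4 * P tensor P) = 0 for any traceless Pauli P.
So <X_A X_B>_rho = w * (+1) + (1 - w) * 0
= 0.42 * (+1)
= 0.4200

0.4200


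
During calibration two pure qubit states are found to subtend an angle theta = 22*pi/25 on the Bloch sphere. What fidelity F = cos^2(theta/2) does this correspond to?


For states separated by angle theta on Bloch sphere:
F = cos^2(theta/2)
theta = 22*pi/25 = 2.7646
theta/2 = 1.3823
cos(theta/2) = 0.1874
F = 0.0351

0.0351


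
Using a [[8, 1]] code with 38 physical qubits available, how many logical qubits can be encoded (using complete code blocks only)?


Each code block uses 8 physical qubits for 1 logical qubit(s).
Number of complete blocks = floor(38 / 8) = 4
Logical qubits = 4 * 1
= 4

4


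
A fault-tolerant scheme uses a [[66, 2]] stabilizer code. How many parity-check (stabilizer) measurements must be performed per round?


For an [[n,k]] stabilizer code:
Number of stabilizer generators = n - k
= 66 - 2
= 64

64


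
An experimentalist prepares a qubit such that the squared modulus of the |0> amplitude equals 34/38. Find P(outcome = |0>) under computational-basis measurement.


|alpha|^2 = 34/38 = 0.8947
|beta|^2 = 1 - 34/38 = 4/38 = 0.1053
P(|0>) = |alpha|^2 = 0.8947

0.8947


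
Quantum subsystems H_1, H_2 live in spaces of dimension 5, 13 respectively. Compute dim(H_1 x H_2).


dim(H_1 x H_2) = 5 * 13
= 65

65


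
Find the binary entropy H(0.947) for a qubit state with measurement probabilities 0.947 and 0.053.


S = -p*log2(p) - (1-p)*log2(1-p)
p = 0.9470, 1-p = 0.0530
= -0.9470 * log2(0.9470) - 0.0530 * log2(0.0530)
= -(-0.0744) - (-0.2246)
= 0.2990

0.2990


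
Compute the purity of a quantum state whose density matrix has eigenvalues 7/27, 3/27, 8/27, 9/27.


tr(rho^2) = sum of eigenvalues squared
= (7/27)^2 + (3/27)^2 + (8/27)^2 + (9/27)^2
= (49 + 9 + 64 + 81) / 729
= 203/729
= 0.2785

0.2785


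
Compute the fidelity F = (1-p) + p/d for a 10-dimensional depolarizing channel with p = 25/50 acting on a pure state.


F = (1-p) + p/d
= (1 - 0.5000) + 0.5000/10
= 0.5000 + 0.0500
= 0.5500

0.5500


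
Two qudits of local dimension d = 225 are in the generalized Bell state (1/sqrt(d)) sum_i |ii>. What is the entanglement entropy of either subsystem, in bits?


For a maximally entangled state in d x d:
S = log2(d) = log2(225)
= 7.8138

7.8138


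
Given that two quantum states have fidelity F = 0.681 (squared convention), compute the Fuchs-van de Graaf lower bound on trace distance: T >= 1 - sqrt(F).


Fuchs-van de Graaf (squared-fidelity convention): 1 - sqrt(F) <= T <= sqrt(1 - F).
Lower bound: T >= 1 - sqrt(F)
sqrt(F) = sqrt(0.681) = 0.8252
T >= 1 - 0.8252
T >= 0.1748

0.1748


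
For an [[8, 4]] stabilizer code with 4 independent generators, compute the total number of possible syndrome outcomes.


Each stabilizer generator gives a binary (+1 or -1) measurement outcome.
With 4 independent generators:
Total syndromes = 2^4
= 16

16


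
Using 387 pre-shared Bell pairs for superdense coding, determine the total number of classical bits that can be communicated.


Superdense coding allows 2 classical bits per shared entangled pair.
387 pair(s) -> 2 * 387 = 774 classical bits

774


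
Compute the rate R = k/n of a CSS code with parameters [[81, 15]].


Code rate R = k/n
= 15/81
= 0.1852

0.1852


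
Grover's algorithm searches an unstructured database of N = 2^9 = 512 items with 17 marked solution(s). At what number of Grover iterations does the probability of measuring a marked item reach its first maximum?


After j Grover iterations the success probability is P(j) = sin^2((2j+1)*theta), where sin(theta) = sqrt(k/N).
N = 2^9 = 512, k = 17
sin(theta) = sqrt(k/N) = 0.1822172467
theta = arcsin(sqrt(k/N)) = 0.1832409814 rad
P(j) reaches its first maximum when (2j+1)*theta is as close as possible to pi/2, i.e. j = round(pi/(4*theta) - 1/2).
pi/(4*theta) - 1/2 = 3.7861
(For comparison, the common estimate pi/4 * sqrt(N/k) = 4.3102; the exact maximiser is used here.)
Optimal iterations = 4

4


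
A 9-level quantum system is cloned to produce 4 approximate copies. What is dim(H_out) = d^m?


Output space = H^(tensor 4) where dim(H) = 9
dim = 9^4
= 81 (after 2 factors)
= 729 (after 3 factors)
= 6561 (after 4 factors)
= 6561

6561


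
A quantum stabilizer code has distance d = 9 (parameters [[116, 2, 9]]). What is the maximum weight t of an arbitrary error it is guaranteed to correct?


Code parameters: [[116, 2, 9]], distance d = 9.
Number of correctable errors = floor((d-1)/2)
= floor((9 - 1)/2)
= floor(8/2)
= 4

4


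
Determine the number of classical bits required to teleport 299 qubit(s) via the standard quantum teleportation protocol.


Quantum teleportation requires 2 classical bits per qubit teleported.
299 qubit(s) -> 2 * 299 = 598 classical bits

598


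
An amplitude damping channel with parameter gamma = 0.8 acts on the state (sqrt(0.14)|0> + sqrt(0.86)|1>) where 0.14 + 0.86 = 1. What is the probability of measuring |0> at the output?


For amplitude damping with parameter gamma on state sqrt(a)|0> + sqrt(b)|1>:
alpha^2 = 0.14, beta^2 = 0.86
P(|0>) = alpha^2 + gamma * beta^2
= 0.14 + 0.8 * 0.86
= 0.14 + 0.6880
= 0.8280

0.8280


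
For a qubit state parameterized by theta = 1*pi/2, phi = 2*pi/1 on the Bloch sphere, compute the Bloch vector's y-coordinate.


theta = 1.5708, phi = 6.2832
r_y = sin(theta)*sin(phi) = 1.0000 * 0.0000
r_y = 0.0000

0.0000


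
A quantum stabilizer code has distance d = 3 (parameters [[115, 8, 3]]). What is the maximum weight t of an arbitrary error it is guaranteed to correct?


Code parameters: [[115, 8, 3]], distance d = 3.
Number of correctable errors = floor((d-1)/2)
= floor((3 - 1)/2)
= floor(2/2)
= 1

1


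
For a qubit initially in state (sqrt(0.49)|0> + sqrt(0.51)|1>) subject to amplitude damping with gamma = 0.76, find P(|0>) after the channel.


For amplitude damping with parameter gamma on state sqrt(a)|0> + sqrt(b)|1>:
alpha^2 = 0.49, beta^2 = 0.51
P(|0>) = alpha^2 + gamma * beta^2
= 0.49 + 0.76 * 0.51
= 0.49 + 0.3876
= 0.8776

0.8776


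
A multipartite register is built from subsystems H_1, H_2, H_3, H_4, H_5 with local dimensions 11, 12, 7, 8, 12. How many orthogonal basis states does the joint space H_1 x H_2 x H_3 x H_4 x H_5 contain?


dim(H_1 x H_2 x H_3 x H_4 x H_5) = 11 * 12 * 7 * 8 * 12
= 132 * 7 * 8 * 12
= 924 * 8 * 12
= 7392 * 12
= 88704

88704


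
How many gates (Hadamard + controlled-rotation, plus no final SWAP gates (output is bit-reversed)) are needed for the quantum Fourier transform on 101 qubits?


Hadamard gates: 101
Controlled rotations: n*(n-1)/2 = 101*100/2 = 5050
SWAP gates: 0 (omitted)
Total = 101 + 5050
= 5151

5151


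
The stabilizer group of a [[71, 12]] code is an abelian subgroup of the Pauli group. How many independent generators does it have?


For an [[n,k]] stabilizer code:
Number of stabilizer generators = n - k
= 71 - 12
= 59

59


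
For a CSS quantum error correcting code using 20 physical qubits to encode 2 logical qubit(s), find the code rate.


Code rate R = k/n
= 2/20
= 0.1000

0.1000


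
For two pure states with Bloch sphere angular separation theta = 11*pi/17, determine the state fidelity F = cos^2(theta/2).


For states separated by angle theta on Bloch sphere:
F = cos^2(theta/2)
theta = 11*pi/17 = 2.0328
theta/2 = 1.0164
cos(theta/2) = 0.5264
F = 0.2771

0.2771


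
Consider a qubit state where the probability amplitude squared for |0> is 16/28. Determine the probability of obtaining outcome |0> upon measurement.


|alpha|^2 = 16/28 = 0.5714
|beta|^2 = 1 - 16/28 = 12/28 = 0.4286
P(|0>) = |alpha|^2 = 0.5714

0.5714


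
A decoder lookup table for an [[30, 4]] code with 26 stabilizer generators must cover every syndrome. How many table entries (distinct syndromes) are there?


Each stabilizer generator gives a binary (+1 or -1) measurement outcome.
With 26 independent generators:
Total syndromes = 2^26
= 67108864

67108864


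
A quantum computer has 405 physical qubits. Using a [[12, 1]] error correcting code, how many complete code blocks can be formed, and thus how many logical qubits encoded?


Each code block uses 12 physical qubits for 1 logical qubit(s).
Number of complete blocks = floor(405 / 12) = 33
Logical qubits = 33 * 1
= 33

33


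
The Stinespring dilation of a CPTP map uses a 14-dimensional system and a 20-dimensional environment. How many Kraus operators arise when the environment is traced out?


Tracing out the environment in an orthonormal basis {|i>_E} gives Kraus operators K_i = <i|_E U |0>_E.
Number of Kraus operators = dim(H_env) = d_env
= 20

20


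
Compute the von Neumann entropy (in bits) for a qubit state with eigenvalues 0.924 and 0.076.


S = -p*log2(p) - (1-p)*log2(1-p)
p = 0.9240, 1-p = 0.0760
= -0.9240 * log2(0.9240) - 0.0760 * log2(0.0760)
= -(-0.1054) - (-0.2826)
= 0.3879

0.3879


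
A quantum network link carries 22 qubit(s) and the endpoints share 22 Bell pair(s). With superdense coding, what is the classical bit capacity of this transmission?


Superdense coding allows 2 classical bits per shared entangled pair.
22 pair(s) -> 2 * 22 = 44 classical bits

44


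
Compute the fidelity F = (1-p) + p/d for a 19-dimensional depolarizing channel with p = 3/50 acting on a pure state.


F = (1-p) + p/d
= (1 - 0.0600) + 0.0600/19
= 0.9400 + 0.0032
= 0.9432

0.9432


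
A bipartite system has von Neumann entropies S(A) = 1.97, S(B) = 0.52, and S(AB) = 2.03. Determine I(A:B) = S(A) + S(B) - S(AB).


I(A:B) = S(A) + S(B) - S(AB)
= 1.97 + 0.52 - 2.03
= 0.4600

0.4600


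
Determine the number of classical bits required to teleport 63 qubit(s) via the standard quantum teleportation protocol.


Quantum teleportation requires 2 classical bits per qubit teleported.
63 qubit(s) -> 2 * 63 = 126 classical bits

126


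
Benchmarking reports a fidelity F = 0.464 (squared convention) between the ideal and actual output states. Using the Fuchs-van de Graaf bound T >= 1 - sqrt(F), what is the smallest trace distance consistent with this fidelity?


Fuchs-van de Graaf (squared-fidelity convention): 1 - sqrt(F) <= T <= sqrt(1 - F).
Lower bound: T >= 1 - sqrt(F)
sqrt(F) = sqrt(0.464) = 0.6812
T >= 1 - 0.6812
T >= 0.3188

0.3188


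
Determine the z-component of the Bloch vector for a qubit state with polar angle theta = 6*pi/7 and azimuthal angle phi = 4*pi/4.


theta = 2.6928, phi = 3.1416
r_z = cos(theta) = -0.9010

-0.9010


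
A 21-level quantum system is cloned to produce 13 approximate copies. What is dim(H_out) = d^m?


Output space = H^(tensor 13) where dim(H) = 21
dim = 21^13
= 441 (after 2 factors)
= 9261 (after 3 factors)
= 194481 (after 4 factors)
= 4084101 (after 5 factors)
= 85766121 (after 6 factors)
= 1801088541 (after 7 factors)
= 37822859361 (after 8 factors)
= 794280046581 (after 9 factors)
= 16679880978201 (after 10 factors)
= 350277500542221 (after 11 factors)
= 7355827511386641 (after 12 factors)
= 154472377739119461 (after 13 factors)
= 154472377739119461

154472377739119461


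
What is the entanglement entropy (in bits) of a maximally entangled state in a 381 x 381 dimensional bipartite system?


For a maximally entangled state in d x d:
S = log2(d) = log2(381)
= 8.5736

8.5736


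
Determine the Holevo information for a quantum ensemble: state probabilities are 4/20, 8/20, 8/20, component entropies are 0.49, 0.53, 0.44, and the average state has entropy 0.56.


chi = S(rho) - sum_i p_i * S(rho_i)
Weighted entropy = 4/20 * 0.49 + 8/20 * 0.53 + 8/20 * 0.44
= 0.4860
chi = 0.56 - 0.4860
= 0.0740

0.0740


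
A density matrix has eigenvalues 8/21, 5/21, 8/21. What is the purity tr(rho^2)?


tr(rho^2) = sum of eigenvalues squared
= (8/21)^2 + (5/21)^2 + (8/21)^2
= (64 + 25 + 64) / 441
= 153/441
= 0.3469

0.3469


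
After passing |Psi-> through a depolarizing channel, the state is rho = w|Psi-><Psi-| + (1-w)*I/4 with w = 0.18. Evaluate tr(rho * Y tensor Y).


|Psi-> = (|01> - |10>)/sqrt(2)
For the pure Bell state, <Y_A Y_B> = -1 (Bell-state Pauli correlator).
The maximally-mixed part I/4 has tr(I/4 * P tensor P) = 0 for any traceless Pauli P.
So <Y_A Y_B>_rho = w * (-1) + (1 - w) * 0
= 0.18 * (-1)
= -0.1800

-0.1800


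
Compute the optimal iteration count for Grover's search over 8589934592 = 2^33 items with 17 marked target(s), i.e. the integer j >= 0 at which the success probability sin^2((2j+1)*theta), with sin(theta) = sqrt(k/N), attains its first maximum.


After j Grover iterations the success probability is P(j) = sin^2((2j+1)*theta), where sin(theta) = sqrt(k/N).
N = 2^33 = 8589934592, k = 17
sin(theta) = sqrt(k/N) = 4.44866325e-05
theta = arcsin(sqrt(k/N)) = 4.448663251e-05 rad
P(j) reaches its first maximum when (2j+1)*theta is as close as possible to pi/2, i.e. j = round(pi/(4*theta) - 1/2).
pi/(4*theta) - 1/2 = 17654.2003
(For comparison, the common estimate pi/4 * sqrt(N/k) = 17654.7003; the exact maximiser is used here.)
Optimal iterations = 17654

17654


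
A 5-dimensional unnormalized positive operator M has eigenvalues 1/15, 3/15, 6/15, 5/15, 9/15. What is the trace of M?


tr(M) = sum of eigenvalues
= 1/15 + 3/15 + 6/15 + 5/15 + 9/15
= 24/15
= 1.6000

1.6000


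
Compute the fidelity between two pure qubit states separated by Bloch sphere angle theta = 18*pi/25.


For states separated by angle theta on Bloch sphere:
F = cos^2(theta/2)
theta = 18*pi/25 = 2.2619
theta/2 = 1.1310
cos(theta/2) = 0.4258
F = 0.1813

0.1813


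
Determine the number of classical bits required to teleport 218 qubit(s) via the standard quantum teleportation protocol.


Quantum teleportation requires 2 classical bits per qubit teleported.
218 qubit(s) -> 2 * 218 = 436 classical bits

436


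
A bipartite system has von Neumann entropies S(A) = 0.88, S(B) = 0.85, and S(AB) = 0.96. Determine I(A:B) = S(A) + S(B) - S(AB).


I(A:B) = S(A) + S(B) - S(AB)
= 0.88 + 0.85 - 0.96
= 0.7700

0.7700


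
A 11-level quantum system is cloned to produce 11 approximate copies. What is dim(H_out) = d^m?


Output space = H^(tensor 11) where dim(H) = 11
dim = 11^11
= 121 (after 2 factors)
= 1331 (after 3 factors)
= 14641 (after 4 factors)
= 161051 (after 5 factors)
= 1771561 (after 6 factors)
= 19487171 (after 7 factors)
= 214358881 (after 8 factors)
= 2357947691 (after 9 factors)
= 25937424601 (after 10 factors)
= 285311670611 (after 11 factors)
= 285311670611

285311670611


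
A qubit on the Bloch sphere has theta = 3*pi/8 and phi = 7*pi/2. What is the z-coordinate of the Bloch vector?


theta = 1.1781, phi = 10.9956
r_z = cos(theta) = 0.3827

0.3827


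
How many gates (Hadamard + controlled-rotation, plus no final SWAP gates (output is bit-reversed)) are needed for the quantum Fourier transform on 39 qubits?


Hadamard gates: 39
Controlled rotations: n*(n-1)/2 = 39*38/2 = 741
SWAP gates: 0 (omitted)
Total = 39 + 741
= 780

780


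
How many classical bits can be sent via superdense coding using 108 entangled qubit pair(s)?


Superdense coding allows 2 classical bits per shared entangled pair.
108 pair(s) -> 2 * 108 = 216 classical bits

216


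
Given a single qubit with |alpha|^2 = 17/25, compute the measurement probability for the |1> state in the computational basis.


|alpha|^2 = 17/25 = 0.6800
|beta|^2 = 1 - 17/25 = 8/25 = 0.3200
P(|1>) = |beta|^2 = 0.3200

0.3200


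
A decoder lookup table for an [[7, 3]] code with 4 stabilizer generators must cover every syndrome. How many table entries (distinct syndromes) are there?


Each stabilizer generator gives a binary (+1 or -1) measurement outcome.
With 4 independent generators:
Total syndromes = 2^4
= 16

16


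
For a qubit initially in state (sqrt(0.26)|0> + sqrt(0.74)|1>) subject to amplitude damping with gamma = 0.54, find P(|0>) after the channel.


For amplitude damping with parameter gamma on state sqrt(a)|0> + sqrt(b)|1>:
alpha^2 = 0.26, beta^2 = 0.74
P(|0>) = alpha^2 + gamma * beta^2
= 0.26 + 0.54 * 0.74
= 0.26 + 0.3996
= 0.6596

0.6596


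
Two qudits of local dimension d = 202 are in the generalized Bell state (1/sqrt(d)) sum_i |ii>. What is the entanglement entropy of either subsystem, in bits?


For a maximally entangled state in d x d:
S = log2(d) = log2(202)
= 7.6582

7.6582


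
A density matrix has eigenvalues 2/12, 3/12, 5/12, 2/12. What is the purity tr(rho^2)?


tr(rho^2) = sum of eigenvalues squared
= (2/12)^2 + (3/12)^2 + (5/12)^2 + (2/12)^2
= (4 + 9 + 25 + 4) / 144
= 42/144
= 0.2917

0.2917


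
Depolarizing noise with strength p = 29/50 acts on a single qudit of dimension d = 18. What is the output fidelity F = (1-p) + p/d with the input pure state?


F = (1-p) + p/d
= (1 - 0.5800) + 0.5800/18
= 0.4200 + 0.0322
= 0.4522

0.4522


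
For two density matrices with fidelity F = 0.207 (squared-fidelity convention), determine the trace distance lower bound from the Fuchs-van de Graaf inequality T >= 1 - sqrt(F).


Fuchs-van de Graaf (squared-fidelity convention): 1 - sqrt(F) <= T <= sqrt(1 - F).
Lower bound: T >= 1 - sqrt(F)
sqrt(F) = sqrt(0.207) = 0.4550
T >= 1 - 0.4550
T >= 0.5450

0.5450


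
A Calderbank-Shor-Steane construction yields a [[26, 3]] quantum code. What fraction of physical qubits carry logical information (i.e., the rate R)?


Code rate R = k/n
= 3/26
= 0.1154

0.1154


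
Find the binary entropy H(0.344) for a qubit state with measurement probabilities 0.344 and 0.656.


S = -p*log2(p) - (1-p)*log2(1-p)
p = 0.3440, 1-p = 0.6560
= -0.3440 * log2(0.3440) - 0.6560 * log2(0.6560)
= -(-0.5296) - (-0.3990)
= 0.9286

0.9286


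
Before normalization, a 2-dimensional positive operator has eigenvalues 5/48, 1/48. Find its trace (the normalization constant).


tr(M) = sum of eigenvalues
= 5/48 + 1/48
= 6/48
= 0.1250

0.1250


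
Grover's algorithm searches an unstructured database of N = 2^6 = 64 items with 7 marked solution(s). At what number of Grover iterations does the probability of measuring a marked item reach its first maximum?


After j Grover iterations the success probability is P(j) = sin^2((2j+1)*theta), where sin(theta) = sqrt(k/N).
N = 2^6 = 64, k = 7
sin(theta) = sqrt(k/N) = 0.3307189139
theta = arcsin(sqrt(k/N)) = 0.3370652533 rad
P(j) reaches its first maximum when (2j+1)*theta is as close as possible to pi/2, i.e. j = round(pi/(4*theta) - 1/2).
pi/(4*theta) - 1/2 = 1.8301
(For comparison, the common estimate pi/4 * sqrt(N/k) = 2.3748; the exact maximiser is used here.)
Optimal iterations = 2

2


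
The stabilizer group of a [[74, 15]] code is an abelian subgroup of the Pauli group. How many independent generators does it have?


For an [[n,k]] stabilizer code:
Number of stabilizer generators = n - k
= 74 - 15
= 59

59


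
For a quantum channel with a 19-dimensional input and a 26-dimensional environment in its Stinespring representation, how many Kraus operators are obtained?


Tracing out the environment in an orthonormal basis {|i>_E} gives Kraus operators K_i = <i|_E U |0>_E.
Number of Kraus operators = dim(H_env) = d_env
= 26

26


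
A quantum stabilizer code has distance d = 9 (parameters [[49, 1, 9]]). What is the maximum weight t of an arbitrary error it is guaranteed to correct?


Code parameters: [[49, 1, 9]], distance d = 9.
Number of correctable errors = floor((d-1)/2)
= floor((9 - 1)/2)
= floor(8/2)
= 4

4


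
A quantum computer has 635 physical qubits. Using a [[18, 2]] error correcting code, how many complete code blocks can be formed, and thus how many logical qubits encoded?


Each code block uses 18 physical qubits for 2 logical qubit(s).
Number of complete blocks = floor(635 / 18) = 35
Logical qubits = 35 * 2
= 70

70


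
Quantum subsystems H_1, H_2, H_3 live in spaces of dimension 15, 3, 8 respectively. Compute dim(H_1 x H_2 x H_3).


dim(H_1 x H_2 x H_3) = 15 * 3 * 8
= 45 * 8
= 360

360


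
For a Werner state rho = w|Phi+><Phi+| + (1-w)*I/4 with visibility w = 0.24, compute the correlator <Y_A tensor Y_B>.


|Phi+> = (|00> + |11>)/sqrt(2)
For the pure Bell state, <Y_A Y_B> = -1 (Bell-state Pauli correlator).
The maximally-mixed part I/4 has tr(I/4 * P tensor P) = 0 for any traceless Pauli P.
So <Y_A Y_B>_rho = w * (-1) + (1 - w) * 0
= 0.24 * (-1)
= -0.2400

-0.2400


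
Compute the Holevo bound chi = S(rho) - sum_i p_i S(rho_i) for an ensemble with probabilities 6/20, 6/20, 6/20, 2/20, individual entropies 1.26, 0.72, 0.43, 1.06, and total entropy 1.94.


chi = S(rho) - sum_i p_i * S(rho_i)
Weighted entropy = 6/20 * 1.26 + 6/20 * 0.72 + 6/20 * 0.43 + 2/20 * 1.06
= 0.8290
chi = 1.94 - 0.8290
= 1.1110

1.1110


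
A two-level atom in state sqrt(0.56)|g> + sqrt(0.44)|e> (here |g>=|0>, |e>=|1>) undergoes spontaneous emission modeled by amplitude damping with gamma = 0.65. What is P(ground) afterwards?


For amplitude damping with parameter gamma on state sqrt(a)|0> + sqrt(b)|1>:
alpha^2 = 0.56, beta^2 = 0.44
P(|0>) = alpha^2 + gamma * beta^2
= 0.56 + 0.65 * 0.44
= 0.56 + 0.2860
= 0.8460

0.8460


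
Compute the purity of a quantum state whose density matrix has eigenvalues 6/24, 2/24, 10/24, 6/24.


tr(rho^2) = sum of eigenvalues squared
= (6/24)^2 + (2/24)^2 + (10/24)^2 + (6/24)^2
= (36 + 4 + 100 + 36) / 576
= 176/576
= 0.3056

0.3056


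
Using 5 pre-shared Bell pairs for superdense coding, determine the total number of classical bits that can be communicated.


Superdense coding allows 2 classical bits per shared entangled pair.
5 pair(s) -> 2 * 5 = 10 classical bits

10


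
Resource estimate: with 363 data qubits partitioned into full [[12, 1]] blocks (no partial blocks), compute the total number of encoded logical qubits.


Each code block uses 12 physical qubits for 1 logical qubit(s).
Number of complete blocks = floor(363 / 12) = 30
Logical qubits = 30 * 1
= 30

30
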